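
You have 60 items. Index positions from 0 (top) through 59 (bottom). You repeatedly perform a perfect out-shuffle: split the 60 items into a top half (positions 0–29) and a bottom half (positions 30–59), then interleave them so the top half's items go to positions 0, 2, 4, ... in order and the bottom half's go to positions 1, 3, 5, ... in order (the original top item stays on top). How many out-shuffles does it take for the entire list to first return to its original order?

58

The out-shuffle permutes the 60 positions with cycle lengths [1, 1, 58].
Every item is home exactly when every cycle has completed a whole number of laps, i.e. after lcm(1, 58) = 58 out-shuffles.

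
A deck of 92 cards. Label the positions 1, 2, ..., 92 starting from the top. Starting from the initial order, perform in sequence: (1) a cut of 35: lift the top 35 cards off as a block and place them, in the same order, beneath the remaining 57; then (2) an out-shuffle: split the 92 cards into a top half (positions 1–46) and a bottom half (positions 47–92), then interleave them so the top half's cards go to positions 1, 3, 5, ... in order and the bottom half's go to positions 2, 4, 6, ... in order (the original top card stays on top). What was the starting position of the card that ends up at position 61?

66

Undo the operations in reverse order, starting from position 61:
  undo op 2 (out-shuffle, from top half): 61 ← 31
  undo op 1 (cut 35): 31 ← 66
So the card at position 61 came from original position 66.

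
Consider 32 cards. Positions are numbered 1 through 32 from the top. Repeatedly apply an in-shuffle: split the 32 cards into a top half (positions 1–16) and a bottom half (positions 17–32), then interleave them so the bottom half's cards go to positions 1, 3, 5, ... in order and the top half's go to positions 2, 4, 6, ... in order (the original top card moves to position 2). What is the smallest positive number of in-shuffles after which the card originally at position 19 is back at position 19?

10

Follow position 19 under repeated in-shuffles:
19 → 5 → 10 → 20 → 7 → 14 → 28 → 23 → 13 → 26 → 19
It first returns after 10 in-shuffles.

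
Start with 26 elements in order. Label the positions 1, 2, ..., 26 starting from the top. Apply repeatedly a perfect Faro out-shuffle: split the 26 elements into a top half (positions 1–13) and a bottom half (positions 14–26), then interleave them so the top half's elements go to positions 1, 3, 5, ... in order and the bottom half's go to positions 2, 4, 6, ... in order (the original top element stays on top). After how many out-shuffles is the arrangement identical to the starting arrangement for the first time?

The out-shuffle permutes the 26 positions with cycle lengths [1, 1, 4, 20].
Every element is home exactly when every cycle has completed a whole number of laps, i.e. after lcm(1, 4, 20) = 20 out-shuffles.

20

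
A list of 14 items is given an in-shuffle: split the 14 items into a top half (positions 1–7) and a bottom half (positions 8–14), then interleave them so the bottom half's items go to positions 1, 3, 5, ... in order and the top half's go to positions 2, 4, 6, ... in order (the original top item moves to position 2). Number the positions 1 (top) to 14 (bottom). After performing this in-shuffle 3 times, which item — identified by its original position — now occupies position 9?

Work backwards from position 9, undoing one in-shuffle at a time:
9 ← 12 ← 6 ← 3
So the item now at position 9 started at position 3.

3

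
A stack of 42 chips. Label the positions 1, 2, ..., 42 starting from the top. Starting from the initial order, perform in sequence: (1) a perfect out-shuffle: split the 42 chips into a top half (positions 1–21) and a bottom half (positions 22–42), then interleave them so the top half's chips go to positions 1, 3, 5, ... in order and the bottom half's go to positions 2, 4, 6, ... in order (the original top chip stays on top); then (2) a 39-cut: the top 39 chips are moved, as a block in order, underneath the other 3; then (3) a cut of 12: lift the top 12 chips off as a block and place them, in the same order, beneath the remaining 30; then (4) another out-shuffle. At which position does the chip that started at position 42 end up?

Track the chip from position 42 forward through each operation:
  after op 1 (out-shuffle): 42 → 42
  after op 2 (cut 39): 42 → 3
  after op 3 (cut 12): 3 → 33
  after op 4 (out-shuffle): 33 → 24

24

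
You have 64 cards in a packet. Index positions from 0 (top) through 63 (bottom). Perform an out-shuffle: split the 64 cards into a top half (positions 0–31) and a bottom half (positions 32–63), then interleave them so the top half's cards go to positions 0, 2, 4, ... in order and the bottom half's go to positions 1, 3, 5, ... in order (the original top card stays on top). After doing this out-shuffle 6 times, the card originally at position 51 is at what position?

51

Track the card's position through each out-shuffle:
51 → 39 → 15 → 30 → 60 → 57 → 51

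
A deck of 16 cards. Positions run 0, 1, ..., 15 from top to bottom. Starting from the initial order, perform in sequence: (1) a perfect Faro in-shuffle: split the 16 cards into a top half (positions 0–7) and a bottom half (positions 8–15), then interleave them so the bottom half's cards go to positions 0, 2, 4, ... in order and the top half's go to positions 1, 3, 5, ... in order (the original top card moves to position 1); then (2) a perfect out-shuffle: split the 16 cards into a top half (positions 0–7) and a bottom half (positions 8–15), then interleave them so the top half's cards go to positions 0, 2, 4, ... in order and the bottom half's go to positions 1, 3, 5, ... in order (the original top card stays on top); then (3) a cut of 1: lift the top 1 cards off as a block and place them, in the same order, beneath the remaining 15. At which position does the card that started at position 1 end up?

Track the card from position 1 forward through each operation:
  after op 1 (in-shuffle): 1 → 3
  after op 2 (out-shuffle): 3 → 6
  after op 3 (cut 1): 6 → 5

5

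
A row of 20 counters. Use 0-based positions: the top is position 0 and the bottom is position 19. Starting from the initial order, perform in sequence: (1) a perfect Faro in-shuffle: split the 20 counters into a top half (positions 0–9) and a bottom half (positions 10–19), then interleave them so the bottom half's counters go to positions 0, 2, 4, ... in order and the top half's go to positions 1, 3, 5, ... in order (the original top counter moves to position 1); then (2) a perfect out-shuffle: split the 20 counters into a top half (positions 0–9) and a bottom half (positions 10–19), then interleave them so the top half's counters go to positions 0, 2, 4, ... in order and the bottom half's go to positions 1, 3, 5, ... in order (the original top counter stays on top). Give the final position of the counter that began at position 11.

4

Track the counter from position 11 forward through each operation:
  after op 1 (in-shuffle): 11 → 2
  after op 2 (out-shuffle): 2 → 4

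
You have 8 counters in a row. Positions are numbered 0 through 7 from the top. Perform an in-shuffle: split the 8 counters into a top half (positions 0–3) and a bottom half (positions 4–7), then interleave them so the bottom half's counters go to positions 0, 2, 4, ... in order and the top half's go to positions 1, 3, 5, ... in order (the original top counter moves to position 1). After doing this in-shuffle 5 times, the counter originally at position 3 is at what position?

Track the counter's position through each in-shuffle:
3 → 7 → 6 → 4 → 0 → 1

1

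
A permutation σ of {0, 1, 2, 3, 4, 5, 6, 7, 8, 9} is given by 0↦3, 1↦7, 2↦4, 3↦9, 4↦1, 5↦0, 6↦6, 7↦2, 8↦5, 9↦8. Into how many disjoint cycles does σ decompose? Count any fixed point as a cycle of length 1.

Cycle decomposition: (0 3 9 8 5) (1 7 2 4) (6).
3 cycles.

3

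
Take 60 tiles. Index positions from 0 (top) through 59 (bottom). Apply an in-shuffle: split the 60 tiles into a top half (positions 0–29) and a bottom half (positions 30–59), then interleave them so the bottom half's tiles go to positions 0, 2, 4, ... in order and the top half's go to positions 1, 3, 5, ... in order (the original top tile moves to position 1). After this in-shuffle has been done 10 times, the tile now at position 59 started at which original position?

Work backwards from position 59, undoing one in-shuffle at a time:
59 ← 29 ← 14 ← 37 ← 18 ← 39 ← 19 ← 9 ← 4 ← 32 ← 46
So the tile now at position 59 started at position 46.

46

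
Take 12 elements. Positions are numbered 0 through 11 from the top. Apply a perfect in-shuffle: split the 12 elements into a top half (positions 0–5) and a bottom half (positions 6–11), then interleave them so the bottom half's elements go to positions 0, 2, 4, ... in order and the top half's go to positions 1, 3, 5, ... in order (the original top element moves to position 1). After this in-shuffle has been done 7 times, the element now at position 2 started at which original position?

4

Work backwards from position 2, undoing one in-shuffle at a time:
2 ← 7 ← 3 ← 1 ← 0 ← 6 ← 9 ← 4
So the element now at position 2 started at position 4.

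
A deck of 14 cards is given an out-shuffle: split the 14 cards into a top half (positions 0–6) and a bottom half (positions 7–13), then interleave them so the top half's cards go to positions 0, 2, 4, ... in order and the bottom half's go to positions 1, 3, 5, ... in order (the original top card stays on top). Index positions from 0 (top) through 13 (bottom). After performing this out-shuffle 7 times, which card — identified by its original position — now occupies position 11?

1

Work backwards from position 11, undoing one out-shuffle at a time:
11 ← 12 ← 6 ← 3 ← 8 ← 4 ← 2 ← 1
So the card now at position 11 started at position 1.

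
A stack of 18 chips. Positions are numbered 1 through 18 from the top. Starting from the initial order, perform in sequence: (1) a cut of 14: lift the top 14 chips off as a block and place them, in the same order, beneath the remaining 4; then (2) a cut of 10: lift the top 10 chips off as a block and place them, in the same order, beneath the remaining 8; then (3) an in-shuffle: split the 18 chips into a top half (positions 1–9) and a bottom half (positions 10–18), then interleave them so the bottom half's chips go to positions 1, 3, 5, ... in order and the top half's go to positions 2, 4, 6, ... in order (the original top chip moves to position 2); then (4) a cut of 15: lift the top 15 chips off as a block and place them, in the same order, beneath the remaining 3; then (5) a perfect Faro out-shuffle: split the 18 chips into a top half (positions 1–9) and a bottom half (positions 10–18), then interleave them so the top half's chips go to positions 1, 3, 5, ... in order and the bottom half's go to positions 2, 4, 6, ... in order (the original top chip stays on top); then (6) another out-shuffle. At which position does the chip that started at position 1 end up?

3

Track the chip from position 1 forward through each operation:
  after op 1 (cut 14): 1 → 5
  after op 2 (cut 10): 5 → 13
  after op 3 (in-shuffle): 13 → 7
  after op 4 (cut 15): 7 → 10
  after op 5 (out-shuffle): 10 → 2
  after op 6 (out-shuffle): 2 → 3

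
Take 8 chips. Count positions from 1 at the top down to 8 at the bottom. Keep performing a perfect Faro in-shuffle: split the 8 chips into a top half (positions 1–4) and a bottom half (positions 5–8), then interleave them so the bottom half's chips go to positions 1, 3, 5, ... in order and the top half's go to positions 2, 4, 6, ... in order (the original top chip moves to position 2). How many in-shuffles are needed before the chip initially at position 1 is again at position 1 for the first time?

Follow position 1 under repeated in-shuffles:
1 → 2 → 4 → 8 → 7 → 5 → 1
It first returns after 6 in-shuffles.

6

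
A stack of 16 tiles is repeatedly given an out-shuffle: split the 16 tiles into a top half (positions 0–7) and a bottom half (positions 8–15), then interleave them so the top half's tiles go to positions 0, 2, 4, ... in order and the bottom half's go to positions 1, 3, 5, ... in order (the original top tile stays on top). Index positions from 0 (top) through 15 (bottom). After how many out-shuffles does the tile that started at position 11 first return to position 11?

4

Follow position 11 under repeated out-shuffles:
11 → 7 → 14 → 13 → 11
It first returns after 4 out-shuffles.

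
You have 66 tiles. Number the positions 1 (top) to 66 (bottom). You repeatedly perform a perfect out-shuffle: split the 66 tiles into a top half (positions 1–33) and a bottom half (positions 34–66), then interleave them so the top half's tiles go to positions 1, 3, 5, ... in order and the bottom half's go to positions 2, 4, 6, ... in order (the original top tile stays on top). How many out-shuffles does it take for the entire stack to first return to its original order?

The out-shuffle permutes the 66 positions with cycle lengths [1, 1, 4, 12, 12, 12, 12, 12].
Every tile is home exactly when every cycle has completed a whole number of laps, i.e. after lcm(1, 4, 12) = 12 out-shuffles.

12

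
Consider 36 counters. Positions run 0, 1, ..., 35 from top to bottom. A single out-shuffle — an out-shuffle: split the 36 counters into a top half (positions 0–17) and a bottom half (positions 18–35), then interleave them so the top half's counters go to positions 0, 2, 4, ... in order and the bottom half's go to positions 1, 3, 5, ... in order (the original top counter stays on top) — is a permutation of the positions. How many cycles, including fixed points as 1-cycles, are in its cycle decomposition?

7

Trace each unvisited position around until it returns:
(0) (1 2 4 8 16 32 ... len 12) (3 6 12 24 13 26 ... len 12) (5 10 20) (7 14 28 21) (15 30 25) (35)
7 cycles in total.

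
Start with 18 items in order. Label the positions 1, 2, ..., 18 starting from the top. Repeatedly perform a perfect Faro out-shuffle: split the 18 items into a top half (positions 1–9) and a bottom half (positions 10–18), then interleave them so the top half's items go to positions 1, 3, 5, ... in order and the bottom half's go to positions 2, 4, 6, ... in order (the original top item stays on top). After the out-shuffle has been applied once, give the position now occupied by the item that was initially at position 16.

Track the item's position through each out-shuffle:
16 → 14

14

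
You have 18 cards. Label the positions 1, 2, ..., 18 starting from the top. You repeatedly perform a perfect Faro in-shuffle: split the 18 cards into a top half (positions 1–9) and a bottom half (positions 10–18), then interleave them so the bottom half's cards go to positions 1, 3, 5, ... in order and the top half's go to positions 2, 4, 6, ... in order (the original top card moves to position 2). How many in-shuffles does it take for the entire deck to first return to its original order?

18

The in-shuffle permutes the 18 positions with cycle lengths [18].
Every card is home exactly when every cycle has completed a whole number of laps, i.e. after lcm(18) = 18 in-shuffles.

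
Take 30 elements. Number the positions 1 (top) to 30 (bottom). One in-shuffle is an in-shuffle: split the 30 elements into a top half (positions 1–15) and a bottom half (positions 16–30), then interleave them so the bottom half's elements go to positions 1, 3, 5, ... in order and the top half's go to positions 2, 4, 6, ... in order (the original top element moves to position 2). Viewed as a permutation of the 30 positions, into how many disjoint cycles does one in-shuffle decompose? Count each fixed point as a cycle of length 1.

Trace each unvisited position around until it returns:
(1 2 4 8 16) (3 6 12 24 17) (5 10 20 9 18) (7 14 28 25 19) (11 22 13 26 21) (15 30 29 27 23)
6 cycles in total.

6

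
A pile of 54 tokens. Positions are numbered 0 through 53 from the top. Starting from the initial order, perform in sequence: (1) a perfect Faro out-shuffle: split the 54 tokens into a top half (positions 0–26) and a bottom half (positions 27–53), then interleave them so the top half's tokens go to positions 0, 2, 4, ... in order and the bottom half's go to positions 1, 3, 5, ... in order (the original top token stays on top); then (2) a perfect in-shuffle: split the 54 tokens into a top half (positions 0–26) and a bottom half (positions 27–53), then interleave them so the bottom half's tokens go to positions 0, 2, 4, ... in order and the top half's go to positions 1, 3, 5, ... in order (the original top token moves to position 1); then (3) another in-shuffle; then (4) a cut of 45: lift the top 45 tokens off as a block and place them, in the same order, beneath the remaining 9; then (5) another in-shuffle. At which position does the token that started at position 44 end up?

30

Track the token from position 44 forward through each operation:
  after op 1 (out-shuffle): 44 → 35
  after op 2 (in-shuffle): 35 → 16
  after op 3 (in-shuffle): 16 → 33
  after op 4 (cut 45): 33 → 42
  after op 5 (in-shuffle): 42 → 30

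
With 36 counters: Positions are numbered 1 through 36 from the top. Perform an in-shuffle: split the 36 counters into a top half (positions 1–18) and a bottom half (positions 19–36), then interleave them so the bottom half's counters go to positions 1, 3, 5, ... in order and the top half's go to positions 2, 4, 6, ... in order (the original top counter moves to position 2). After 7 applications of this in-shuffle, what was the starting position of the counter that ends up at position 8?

Work backwards from position 8, undoing one in-shuffle at a time:
8 ← 4 ← 2 ← 1 ← 19 ← 28 ← 14 ← 7
So the counter now at position 8 started at position 7.

7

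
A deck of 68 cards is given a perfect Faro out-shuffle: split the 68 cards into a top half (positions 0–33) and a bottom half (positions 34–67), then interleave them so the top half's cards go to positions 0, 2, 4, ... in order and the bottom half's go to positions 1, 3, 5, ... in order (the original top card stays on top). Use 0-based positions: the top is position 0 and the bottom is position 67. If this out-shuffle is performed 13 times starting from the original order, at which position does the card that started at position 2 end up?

Track position through each out-shuffle: 2 → 4 → 8 → 16 → 32 → ... (continuing for 13 shuffles total) → 36.

36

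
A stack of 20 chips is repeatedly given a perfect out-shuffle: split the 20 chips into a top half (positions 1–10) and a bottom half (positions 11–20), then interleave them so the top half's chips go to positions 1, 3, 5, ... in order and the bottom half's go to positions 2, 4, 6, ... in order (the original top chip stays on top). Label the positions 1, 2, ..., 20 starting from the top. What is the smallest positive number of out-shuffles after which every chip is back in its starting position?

The out-shuffle permutes the 20 positions with cycle lengths [1, 1, 18].
Every chip is home exactly when every cycle has completed a whole number of laps, i.e. after lcm(1, 18) = 18 out-shuffles.

18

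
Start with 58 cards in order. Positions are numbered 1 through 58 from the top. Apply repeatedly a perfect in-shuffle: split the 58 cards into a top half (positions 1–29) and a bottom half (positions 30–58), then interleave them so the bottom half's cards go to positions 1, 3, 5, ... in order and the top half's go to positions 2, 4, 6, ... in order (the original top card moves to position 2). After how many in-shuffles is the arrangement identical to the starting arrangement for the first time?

58

The in-shuffle permutes the 58 positions with cycle lengths [58].
Every card is home exactly when every cycle has completed a whole number of laps, i.e. after lcm(58) = 58 in-shuffles.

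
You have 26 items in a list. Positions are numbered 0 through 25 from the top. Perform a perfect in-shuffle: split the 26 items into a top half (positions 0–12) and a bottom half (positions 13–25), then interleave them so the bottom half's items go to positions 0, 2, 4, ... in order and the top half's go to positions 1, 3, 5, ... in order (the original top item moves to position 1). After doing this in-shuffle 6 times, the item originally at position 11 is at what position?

Track the item's position through each in-shuffle:
11 → 23 → 20 → 14 → 2 → 5 → 11

11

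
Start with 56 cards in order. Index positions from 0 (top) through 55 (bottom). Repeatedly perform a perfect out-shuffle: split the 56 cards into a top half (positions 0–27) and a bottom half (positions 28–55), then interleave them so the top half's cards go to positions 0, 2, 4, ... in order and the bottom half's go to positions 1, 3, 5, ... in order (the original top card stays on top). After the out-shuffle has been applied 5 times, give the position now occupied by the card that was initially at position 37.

Track the card's position through each out-shuffle:
37 → 19 → 38 → 21 → 42 → 29

29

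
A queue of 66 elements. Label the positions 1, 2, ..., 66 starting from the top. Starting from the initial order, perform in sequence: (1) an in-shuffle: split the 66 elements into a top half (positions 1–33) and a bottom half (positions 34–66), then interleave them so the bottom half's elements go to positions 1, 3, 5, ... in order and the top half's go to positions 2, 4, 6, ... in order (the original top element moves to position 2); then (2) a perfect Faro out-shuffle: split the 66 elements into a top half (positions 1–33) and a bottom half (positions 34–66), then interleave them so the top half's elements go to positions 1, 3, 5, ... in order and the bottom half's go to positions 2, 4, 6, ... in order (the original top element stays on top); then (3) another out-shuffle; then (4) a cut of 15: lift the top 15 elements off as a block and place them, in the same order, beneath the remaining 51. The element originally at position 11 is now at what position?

Track the element from position 11 forward through each operation:
  after op 1 (in-shuffle): 11 → 22
  after op 2 (out-shuffle): 22 → 43
  after op 3 (out-shuffle): 43 → 20
  after op 4 (cut 15): 20 → 5

5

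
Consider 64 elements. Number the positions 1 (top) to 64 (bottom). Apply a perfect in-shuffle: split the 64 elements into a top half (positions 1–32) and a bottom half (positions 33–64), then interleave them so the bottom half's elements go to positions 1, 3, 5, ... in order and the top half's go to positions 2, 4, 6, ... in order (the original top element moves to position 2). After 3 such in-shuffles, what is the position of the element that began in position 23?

54

Track the element's position through each in-shuffle:
23 → 46 → 27 → 54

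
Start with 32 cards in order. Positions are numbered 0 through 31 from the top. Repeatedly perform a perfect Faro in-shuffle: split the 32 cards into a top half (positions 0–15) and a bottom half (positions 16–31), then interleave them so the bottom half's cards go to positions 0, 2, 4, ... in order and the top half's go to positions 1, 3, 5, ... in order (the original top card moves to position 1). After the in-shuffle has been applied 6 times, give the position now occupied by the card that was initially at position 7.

16

Track the card's position through each in-shuffle:
7 → 15 → 31 → 30 → 28 → 24 → 16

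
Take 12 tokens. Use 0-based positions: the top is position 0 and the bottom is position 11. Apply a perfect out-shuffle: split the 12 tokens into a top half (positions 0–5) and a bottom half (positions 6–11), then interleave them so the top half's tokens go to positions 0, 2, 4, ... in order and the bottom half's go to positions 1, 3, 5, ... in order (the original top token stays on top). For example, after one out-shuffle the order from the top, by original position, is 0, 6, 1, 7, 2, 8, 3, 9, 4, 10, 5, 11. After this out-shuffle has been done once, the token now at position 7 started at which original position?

9

Work backwards from position 7, undoing one out-shuffle at a time:
7 ← 9
So the token now at position 7 started at position 9.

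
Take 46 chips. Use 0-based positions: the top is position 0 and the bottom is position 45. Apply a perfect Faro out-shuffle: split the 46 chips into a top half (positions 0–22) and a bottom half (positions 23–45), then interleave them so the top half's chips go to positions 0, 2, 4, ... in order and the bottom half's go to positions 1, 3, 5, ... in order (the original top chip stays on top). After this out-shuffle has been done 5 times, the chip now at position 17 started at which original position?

Work backwards from position 17, undoing one out-shuffle at a time:
17 ← 31 ← 38 ← 19 ← 32 ← 16
So the chip now at position 17 started at position 16.

16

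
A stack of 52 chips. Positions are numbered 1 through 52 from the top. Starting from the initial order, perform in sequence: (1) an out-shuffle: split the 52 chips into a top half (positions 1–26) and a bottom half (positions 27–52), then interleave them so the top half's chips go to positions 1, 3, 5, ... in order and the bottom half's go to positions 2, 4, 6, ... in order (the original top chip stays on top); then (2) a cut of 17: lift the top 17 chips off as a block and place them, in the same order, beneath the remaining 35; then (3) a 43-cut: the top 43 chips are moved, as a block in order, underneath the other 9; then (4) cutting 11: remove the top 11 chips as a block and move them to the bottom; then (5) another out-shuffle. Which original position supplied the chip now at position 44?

Undo the operations in reverse order, starting from position 44:
  undo op 5 (out-shuffle, from bottom half): 44 ← 48
  undo op 4 (cut 11): 48 ← 7
  undo op 3 (cut 43): 7 ← 50
  undo op 2 (cut 17): 50 ← 15
  undo op 1 (out-shuffle, from top half): 15 ← 8
So the chip at position 44 came from original position 8.

8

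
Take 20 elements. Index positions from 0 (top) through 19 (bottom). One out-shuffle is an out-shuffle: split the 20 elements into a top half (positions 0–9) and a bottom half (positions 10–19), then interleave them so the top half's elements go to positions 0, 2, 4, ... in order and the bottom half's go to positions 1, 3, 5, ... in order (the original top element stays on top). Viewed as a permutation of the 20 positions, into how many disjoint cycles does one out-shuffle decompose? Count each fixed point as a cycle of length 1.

3

Trace each unvisited position around until it returns:
(0) (1 2 4 8 16 13 ... len 18) (19)
3 cycles in total.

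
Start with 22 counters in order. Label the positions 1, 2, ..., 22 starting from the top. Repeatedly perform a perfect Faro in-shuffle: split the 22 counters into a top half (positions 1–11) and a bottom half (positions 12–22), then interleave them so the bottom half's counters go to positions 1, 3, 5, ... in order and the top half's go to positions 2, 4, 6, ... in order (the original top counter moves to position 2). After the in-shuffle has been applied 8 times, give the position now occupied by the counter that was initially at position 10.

Track the counter's position through each in-shuffle:
10 → 20 → 17 → 11 → 22 → 21 → 19 → 15 → 7

7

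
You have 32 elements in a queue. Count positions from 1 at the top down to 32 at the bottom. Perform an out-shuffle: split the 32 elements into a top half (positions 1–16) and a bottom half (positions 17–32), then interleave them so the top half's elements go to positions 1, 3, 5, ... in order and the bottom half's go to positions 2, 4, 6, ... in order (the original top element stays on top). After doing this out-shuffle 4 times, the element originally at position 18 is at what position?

25

Track the element's position through each out-shuffle:
18 → 4 → 7 → 13 → 25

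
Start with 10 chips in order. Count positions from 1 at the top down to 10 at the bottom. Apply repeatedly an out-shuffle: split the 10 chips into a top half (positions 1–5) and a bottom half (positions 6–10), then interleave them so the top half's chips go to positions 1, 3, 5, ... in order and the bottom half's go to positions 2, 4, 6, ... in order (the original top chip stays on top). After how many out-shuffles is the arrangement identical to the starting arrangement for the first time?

The out-shuffle permutes the 10 positions with cycle lengths [1, 1, 2, 6].
Every chip is home exactly when every cycle has completed a whole number of laps, i.e. after lcm(1, 2, 6) = 6 out-shuffles.

6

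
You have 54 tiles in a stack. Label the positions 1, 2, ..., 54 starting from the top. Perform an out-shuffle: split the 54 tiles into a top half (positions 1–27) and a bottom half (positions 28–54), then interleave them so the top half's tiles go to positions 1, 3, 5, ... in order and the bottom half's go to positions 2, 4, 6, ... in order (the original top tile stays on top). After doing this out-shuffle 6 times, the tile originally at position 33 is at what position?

35

Track the tile's position through each out-shuffle:
33 → 12 → 23 → 45 → 36 → 18 → 35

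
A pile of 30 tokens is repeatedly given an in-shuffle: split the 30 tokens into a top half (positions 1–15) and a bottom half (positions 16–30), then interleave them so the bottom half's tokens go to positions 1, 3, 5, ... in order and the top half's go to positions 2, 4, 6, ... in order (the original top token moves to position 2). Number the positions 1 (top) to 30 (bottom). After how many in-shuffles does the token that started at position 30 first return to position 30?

5

Follow position 30 under repeated in-shuffles:
30 → 29 → 27 → 23 → 15 → 30
It first returns after 5 in-shuffles.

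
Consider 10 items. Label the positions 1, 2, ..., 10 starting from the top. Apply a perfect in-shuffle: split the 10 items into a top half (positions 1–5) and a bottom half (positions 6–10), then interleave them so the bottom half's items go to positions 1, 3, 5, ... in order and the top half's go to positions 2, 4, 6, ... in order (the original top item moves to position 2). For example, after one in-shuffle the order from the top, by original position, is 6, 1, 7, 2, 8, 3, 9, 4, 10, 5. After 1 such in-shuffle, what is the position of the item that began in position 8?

Track the item's position through each in-shuffle:
8 → 5

5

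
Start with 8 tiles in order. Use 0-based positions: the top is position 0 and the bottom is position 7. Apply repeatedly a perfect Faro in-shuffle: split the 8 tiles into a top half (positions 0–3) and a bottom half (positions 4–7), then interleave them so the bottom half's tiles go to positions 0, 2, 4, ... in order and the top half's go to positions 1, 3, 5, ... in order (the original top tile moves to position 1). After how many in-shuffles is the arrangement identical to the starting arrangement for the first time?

The in-shuffle permutes the 8 positions with cycle lengths [2, 6].
Every tile is home exactly when every cycle has completed a whole number of laps, i.e. after lcm(2, 6) = 6 in-shuffles.

6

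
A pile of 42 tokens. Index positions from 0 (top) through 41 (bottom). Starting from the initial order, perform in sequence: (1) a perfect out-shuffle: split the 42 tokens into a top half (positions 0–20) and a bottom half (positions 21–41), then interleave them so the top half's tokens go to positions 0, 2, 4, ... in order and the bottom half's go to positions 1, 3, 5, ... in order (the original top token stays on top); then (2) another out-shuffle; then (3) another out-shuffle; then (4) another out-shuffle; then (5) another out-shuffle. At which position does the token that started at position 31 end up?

8

Track the token from position 31 forward through each operation:
  after op 1 (out-shuffle): 31 → 21
  after op 2 (out-shuffle): 21 → 1
  after op 3 (out-shuffle): 1 → 2
  after op 4 (out-shuffle): 2 → 4
  after op 5 (out-shuffle): 4 → 8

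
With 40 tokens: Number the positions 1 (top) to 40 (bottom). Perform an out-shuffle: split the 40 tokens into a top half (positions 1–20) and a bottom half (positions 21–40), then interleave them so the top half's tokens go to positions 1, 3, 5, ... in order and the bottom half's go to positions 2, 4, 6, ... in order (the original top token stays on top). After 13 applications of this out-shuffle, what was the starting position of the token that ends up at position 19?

Work backwards from position 19, undoing one out-shuffle at a time:
19 ← 10 ← 25 ← 13 ← 7 ← ... ← 10 (13 steps).
So the token now at position 19 started at position 10.

10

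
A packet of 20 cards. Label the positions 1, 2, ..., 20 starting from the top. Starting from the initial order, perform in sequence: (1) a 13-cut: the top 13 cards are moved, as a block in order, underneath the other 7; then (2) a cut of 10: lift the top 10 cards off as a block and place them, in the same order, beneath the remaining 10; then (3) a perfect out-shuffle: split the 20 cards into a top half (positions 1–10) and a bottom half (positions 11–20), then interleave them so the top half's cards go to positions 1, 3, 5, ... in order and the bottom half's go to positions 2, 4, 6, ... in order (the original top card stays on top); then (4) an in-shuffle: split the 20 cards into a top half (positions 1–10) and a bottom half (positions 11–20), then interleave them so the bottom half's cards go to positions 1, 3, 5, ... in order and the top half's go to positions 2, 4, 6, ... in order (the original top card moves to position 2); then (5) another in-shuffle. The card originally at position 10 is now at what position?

10

Track the card from position 10 forward through each operation:
  after op 1 (cut 13): 10 → 17
  after op 2 (cut 10): 17 → 7
  after op 3 (out-shuffle): 7 → 13
  after op 4 (in-shuffle): 13 → 5
  after op 5 (in-shuffle): 5 → 10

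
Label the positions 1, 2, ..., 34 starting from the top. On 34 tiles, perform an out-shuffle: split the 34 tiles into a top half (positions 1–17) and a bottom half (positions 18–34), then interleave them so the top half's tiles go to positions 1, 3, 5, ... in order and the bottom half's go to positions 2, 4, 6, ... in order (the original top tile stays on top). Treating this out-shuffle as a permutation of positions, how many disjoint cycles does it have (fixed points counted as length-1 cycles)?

6

Trace each unvisited position around until it returns:
(1) (2 3 5 9 17 33 32 30 26 18) (4 7 13 25 16 31 28 22 10 19) (6 11 21 8 15 29 24 14 27 20) (12 23) (34)
6 cycles in total.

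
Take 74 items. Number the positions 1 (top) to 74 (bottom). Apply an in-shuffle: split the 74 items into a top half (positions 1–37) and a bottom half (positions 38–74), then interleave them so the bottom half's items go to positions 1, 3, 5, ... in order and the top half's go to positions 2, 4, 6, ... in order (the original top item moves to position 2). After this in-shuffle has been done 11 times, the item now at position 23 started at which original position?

Work backwards from position 23, undoing one in-shuffle at a time:
23 ← 49 ← 62 ← 31 ← 53 ← 64 ← 32 ← 16 ← 8 ← 4 ← 2 ← 1
So the item now at position 23 started at position 1.

1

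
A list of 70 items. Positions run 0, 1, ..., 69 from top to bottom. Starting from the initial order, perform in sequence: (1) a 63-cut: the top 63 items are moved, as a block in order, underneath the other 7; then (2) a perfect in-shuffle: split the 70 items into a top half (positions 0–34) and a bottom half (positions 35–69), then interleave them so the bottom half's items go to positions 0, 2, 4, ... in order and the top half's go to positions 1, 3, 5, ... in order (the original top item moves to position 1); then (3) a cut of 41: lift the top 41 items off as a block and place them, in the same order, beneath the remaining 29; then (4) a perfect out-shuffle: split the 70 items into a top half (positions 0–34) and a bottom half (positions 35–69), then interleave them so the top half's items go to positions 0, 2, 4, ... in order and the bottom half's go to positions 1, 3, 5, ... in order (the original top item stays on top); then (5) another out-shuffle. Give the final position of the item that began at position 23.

Track the item from position 23 forward through each operation:
  after op 1 (cut 63): 23 → 30
  after op 2 (in-shuffle): 30 → 61
  after op 3 (cut 41): 61 → 20
  after op 4 (out-shuffle): 20 → 40
  after op 5 (out-shuffle): 40 → 11

11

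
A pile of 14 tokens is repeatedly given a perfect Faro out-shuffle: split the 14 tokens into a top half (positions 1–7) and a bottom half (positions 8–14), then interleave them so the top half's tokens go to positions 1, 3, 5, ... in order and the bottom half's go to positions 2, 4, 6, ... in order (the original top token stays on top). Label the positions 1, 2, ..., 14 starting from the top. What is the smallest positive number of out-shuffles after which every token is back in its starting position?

The out-shuffle permutes the 14 positions with cycle lengths [1, 1, 12].
Every token is home exactly when every cycle has completed a whole number of laps, i.e. after lcm(1, 12) = 12 out-shuffles.

12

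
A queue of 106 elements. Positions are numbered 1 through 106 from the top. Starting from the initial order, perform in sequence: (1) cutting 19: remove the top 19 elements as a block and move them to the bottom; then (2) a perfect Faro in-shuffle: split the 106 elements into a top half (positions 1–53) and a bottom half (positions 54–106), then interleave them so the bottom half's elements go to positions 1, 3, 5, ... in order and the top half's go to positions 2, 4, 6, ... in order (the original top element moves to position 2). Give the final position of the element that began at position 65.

Track the element from position 65 forward through each operation:
  after op 1 (cut 19): 65 → 46
  after op 2 (in-shuffle): 46 → 92

92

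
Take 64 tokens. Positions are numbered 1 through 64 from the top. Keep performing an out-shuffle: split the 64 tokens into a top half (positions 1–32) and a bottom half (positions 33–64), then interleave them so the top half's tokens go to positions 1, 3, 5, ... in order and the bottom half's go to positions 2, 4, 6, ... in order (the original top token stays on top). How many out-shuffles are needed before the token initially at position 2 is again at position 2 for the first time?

Follow position 2 under repeated out-shuffles:
2 → 3 → 5 → 9 → 17 → 33 → 2
It first returns after 6 out-shuffles.

6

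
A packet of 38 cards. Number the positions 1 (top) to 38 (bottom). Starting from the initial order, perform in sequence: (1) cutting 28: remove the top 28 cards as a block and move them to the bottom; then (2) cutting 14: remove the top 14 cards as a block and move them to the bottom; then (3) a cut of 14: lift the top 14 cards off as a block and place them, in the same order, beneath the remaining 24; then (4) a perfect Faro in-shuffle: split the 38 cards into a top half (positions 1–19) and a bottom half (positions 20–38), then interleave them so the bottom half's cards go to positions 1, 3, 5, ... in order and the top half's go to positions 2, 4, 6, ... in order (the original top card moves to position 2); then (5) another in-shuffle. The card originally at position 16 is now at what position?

27

Track the card from position 16 forward through each operation:
  after op 1 (cut 28): 16 → 26
  after op 2 (cut 14): 26 → 12
  after op 3 (cut 14): 12 → 36
  after op 4 (in-shuffle): 36 → 33
  after op 5 (in-shuffle): 33 → 27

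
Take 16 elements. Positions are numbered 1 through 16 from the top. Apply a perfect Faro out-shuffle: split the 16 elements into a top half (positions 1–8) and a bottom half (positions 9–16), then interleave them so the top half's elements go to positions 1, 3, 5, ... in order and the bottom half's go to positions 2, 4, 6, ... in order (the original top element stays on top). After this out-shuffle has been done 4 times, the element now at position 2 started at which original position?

2

Work backwards from position 2, undoing one out-shuffle at a time:
2 ← 9 ← 5 ← 3 ← 2
So the element now at position 2 started at position 2.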